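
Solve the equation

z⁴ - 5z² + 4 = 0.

z = -2 or z = -1 or z = 1 or z = 2

Let u = z². The equation becomes u² - 5u + 4 = 0.
Factor: (u - 4)(u - 1) = 0, so u = 4 or u = 1.
z² = 4 gives z = ±2.
z² = 1 gives z = ±1.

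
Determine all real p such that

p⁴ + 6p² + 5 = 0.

Let u = p². The equation becomes u² + 6u + 5 = 0.
Factor: (u + 5)(u + 1) = 0, so u = -5 or u = -1.
p² = -5 < 0 has no real solution.
p² = -1 < 0 has no real solution.

No real solutions.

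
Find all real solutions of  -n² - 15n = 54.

Bring every term to one side: -n² - 15n - 54 = 0.
Factor: -1(n + 6)(n + 9) = 0.
So n = -6 or n = -9.

n = -9 or n = -6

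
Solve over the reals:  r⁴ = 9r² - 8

Let u = r². The equation becomes u² - 9u + 8 = 0.
Factor: (u - 8)(u - 1) = 0, so u = 8 or u = 1.
r² = 8 gives r = ±2·√(2) ≈ ±2.8284.
r² = 1 gives r = ±1.

r = -2.8284 or r = -1 or r = 1 or r = 2.8284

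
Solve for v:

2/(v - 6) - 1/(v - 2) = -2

v = 2.7192 or v = 4.7808

Multiply both sides by (v - 6)(v - 2):
2(v - 2) - (v - 6) = -2(v - 6)(v - 2).
Expand and collect terms: -2v² + 15v - 26 = 0.
By the quadratic formula, v = (-15 ± √17) / -4, so v ≈ 2.7192 or v ≈ 4.7808.
Neither value makes a denominator zero (v ≠ 6, v ≠ 2), so both are valid.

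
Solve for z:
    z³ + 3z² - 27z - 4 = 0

z = -6.8541 or z = -0.1459 or z = 4

Possible rational roots are divisors of -4. Testing z = 4 gives 0, so (z - 4) is a factor.
Divide: z³ + 3z² - 27z - 4 = (z - 4)(z² + 7z + 1).
Apply the quadratic formula to z² + 7z + 1 = 0: z = (-7 ± √45)/2, i.e. z ≈ -0.1459 or z ≈ -6.8541.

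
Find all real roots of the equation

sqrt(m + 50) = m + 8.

Square both sides: m + 50 = (m + 8)^2.
Expand and rearrange: m^2 + 15m + 14 = 0.
Solving gives m = -1 or m = -14.
Check each candidate in the original equation:
  m = -1: sqrt(49) = 7, while m + 8 = 7 — valid.
  m = -14: sqrt(36) = 6, while m + 8 = -6 — extraneous.

m = -1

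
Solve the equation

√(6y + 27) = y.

y = 9

Square both sides: 6y + 27 = (y)².
Expand and rearrange: y² - 6y - 27 = 0.
Solving gives y = 9 or y = -3.
Check each candidate in the original equation:
  y = 9: √(81) = 9, while y = 9 — valid.
  y = -3: √(9) = 3, while y = -3 — extraneous.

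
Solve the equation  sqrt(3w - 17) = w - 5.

Square both sides: 3w - 17 = (w - 5)^2.
Expand and rearrange: w^2 - 13w + 42 = 0.
Solving gives w = 7 or w = 6.
Check each candidate in the original equation:
  w = 7: sqrt(4) = 2, while w - 5 = 2 — valid.
  w = 6: sqrt(1) = 1, while w - 5 = 1 — valid.

w = 6 or w = 7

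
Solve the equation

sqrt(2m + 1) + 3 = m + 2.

m = 4

Isolate the radical: sqrt(2m + 1) = m - 1.
Square both sides: 2m + 1 = (m - 1)^2.
Expand and rearrange: m^2 - 4m = 0.
Solving gives m = 4 or m = 0.
Check each candidate in the original equation:
  m = 4: sqrt(9) = 3, while m - 1 = 3 — valid.
  m = 0: sqrt(1) = 1, while m - 1 = -1 — extraneous.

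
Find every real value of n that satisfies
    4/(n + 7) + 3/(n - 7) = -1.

Multiply both sides by (n + 7)(n - 7):
4(n - 7) + 3(n + 7) = -(n + 7)(n - 7).
Expand and collect terms: -n² - 7n + 56 = 0.
By the quadratic formula, n = (7 ± √273) / -2, so n ≈ -11.7614 or n ≈ 4.7614.
Neither value makes a denominator zero (n ≠ -7, n ≠ 7), so both are valid.

n = -11.7614 or n = 4.7614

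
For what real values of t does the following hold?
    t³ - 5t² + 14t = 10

Rearrange: t³ - 5t² + 14t - 10 = 0.
Possible rational roots are divisors of -10. Testing t = 1 gives 0, so (t - 1) is a factor.
Divide: t³ - 5t² + 14t - 10 = (t - 1)(t² - 4t + 10).
The quadratic t² - 4t + 10 has discriminant -24 < 0, so no further real roots.

t = 1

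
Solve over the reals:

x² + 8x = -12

Bring every term to one side: x² + 8x + 12 = 0.
Factor: (x + 6)(x + 2) = 0.
So x = -6 or x = -2.

x = -6 or x = -2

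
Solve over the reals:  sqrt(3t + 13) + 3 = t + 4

t = 4

Isolate the radical: sqrt(3t + 13) = t + 1.
Square both sides: 3t + 13 = (t + 1)^2.
Expand and rearrange: t^2 - t - 12 = 0.
Solving gives t = 4 or t = -3.
Check each candidate in the original equation:
  t = 4: sqrt(25) = 5, while t + 1 = 5 — valid.
  t = -3: sqrt(4) = 2, while t + 1 = -2 — extraneous.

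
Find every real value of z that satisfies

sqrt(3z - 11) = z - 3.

Square both sides: 3z - 11 = (z - 3)^2.
Expand and rearrange: z^2 - 9z + 20 = 0.
Solving gives z = 5 or z = 4.
Check each candidate in the original equation:
  z = 5: sqrt(4) = 2, while z - 3 = 2 — valid.
  z = 4: sqrt(1) = 1, while z - 3 = 1 — valid.

z = 4 or z = 5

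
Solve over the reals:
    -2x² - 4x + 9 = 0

x = -3.3452 or x = 1.3452

Discriminant: (-4)² − 4·(-2)·9 = 88.
Quadratic formula: x = (4 ± √88) / (-4).
So x = -√(22)/2 - 1 ≈ -3.3452 or x = -1 + √(22)/2 ≈ 1.3452.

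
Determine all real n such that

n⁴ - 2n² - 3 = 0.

n = -1.7321 or n = 1.7321

Let u = n². The equation becomes u² - 2u - 3 = 0.
Factor: (u - 3)(u + 1) = 0, so u = 3 or u = -1.
n² = 3 gives n = ±√(3) ≈ ±1.7321.
n² = -1 < 0 has no real solution.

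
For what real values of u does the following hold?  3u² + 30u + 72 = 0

u = -6 or u = -4

Factor: 3(u + 4)(u + 6) = 0.
So u = -4 or u = -6.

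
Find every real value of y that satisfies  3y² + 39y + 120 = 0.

y = -8 or y = -5

Factor: 3(y + 5)(y + 8) = 0.
So y = -5 or y = -8.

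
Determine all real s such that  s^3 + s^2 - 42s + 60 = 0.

Possible rational roots are divisors of 60. Testing s = 5 gives 0, so (s - 5) is a factor.
Divide: s^3 + s^2 - 42s + 60 = (s - 5)(s^2 + 6s - 12).
Apply the quadratic formula to s^2 + 6s - 12 = 0: s = (-6 +/- sqrt(84))/2, i.e. s ~= 1.5826 or s ~= -7.5826.

s = -7.5826 or s = 1.5826 or s = 5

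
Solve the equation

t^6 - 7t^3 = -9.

Let u = t^3. The equation becomes u^2 - 7u + 9 = 0.
By the quadratic formula, u = sqrt(13)/2 + 7/2 or u = 7/2 - sqrt(13)/2.
t^3 = sqrt(13)/2 + 7/2 gives t = (sqrt(13)/2 + 7/2)^(1/3) ~= 1.7438.
t^3 = 7/2 - sqrt(13)/2 gives t = (7/2 - sqrt(13)/2)^(1/3) ~= 1.1928.

t = 1.1928 or t = 1.7438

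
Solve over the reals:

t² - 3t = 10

t = -2 or t = 5

Bring every term to one side: t² - 3t - 10 = 0.
Factor: (t + 2)(t - 5) = 0.
So t = -2 or t = 5.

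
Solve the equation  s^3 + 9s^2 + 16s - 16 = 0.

Possible rational roots are divisors of -16. Testing s = -4 gives 0, so (s + 4) is a factor.
Divide: s^3 + 9s^2 + 16s - 16 = (s + 4)(s^2 + 5s - 4).
Apply the quadratic formula to s^2 + 5s - 4 = 0: s = (-5 +/- sqrt(41))/2, i.e. s ~= 0.7016 or s ~= -5.7016.

s = -5.7016 or s = -4 or s = 0.7016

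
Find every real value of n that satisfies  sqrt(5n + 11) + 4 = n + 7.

n = -2 or n = 1

Isolate the radical: sqrt(5n + 11) = n + 3.
Square both sides: 5n + 11 = (n + 3)^2.
Expand and rearrange: n^2 + n - 2 = 0.
Solving gives n = 1 or n = -2.
Check each candidate in the original equation:
  n = 1: sqrt(16) = 4, while n + 3 = 4 — valid.
  n = -2: sqrt(1) = 1, while n + 3 = 1 — valid.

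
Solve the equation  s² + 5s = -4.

Bring every term to one side: s² + 5s + 4 = 0.
Factor: (s + 4)(s + 1) = 0.
So s = -4 or s = -1.

s = -4 or s = -1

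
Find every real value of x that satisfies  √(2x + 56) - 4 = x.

x = 4

Isolate the radical: √(2x + 56) = x + 4.
Square both sides: 2x + 56 = (x + 4)².
Expand and rearrange: x² + 6x - 40 = 0.
Solving gives x = 4 or x = -10.
Check each candidate in the original equation:
  x = 4: √(64) = 8, while x + 4 = 8 — valid.
  x = -10: √(36) = 6, while x + 4 = -6 — extraneous.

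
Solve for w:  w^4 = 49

Let u = w^2. The equation becomes u^2 - 49 = 0.
Factor: (u + 7)(u - 7) = 0, so u = -7 or u = 7.
w^2 = -7 < 0 has no real solution.
w^2 = 7 gives w = +/-sqrt(7) ~= +/-2.6458.

w = -2.6458 or w = 2.6458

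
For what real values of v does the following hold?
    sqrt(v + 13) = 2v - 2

v = 3

Square both sides: v + 13 = (2v - 2)^2.
Expand and rearrange: 4v^2 - 9v - 9 = 0.
Solving gives v = 3 or v = -0.75.
Check each candidate in the original equation:
  v = 3: sqrt(16) = 4, while 2v - 2 = 4 — valid.
  v = -0.75: sqrt(12.25) = 3.5, while 2v - 2 = -3.5 — extraneous.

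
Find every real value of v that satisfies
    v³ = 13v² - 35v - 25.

Rearrange: v³ - 13v² + 35v + 25 = 0.
Possible rational roots are divisors of 25. Testing v = 5 gives 0, so (v - 5) is a factor.
Divide: v³ - 13v² + 35v + 25 = (v - 5)(v² - 8v - 5).
Apply the quadratic formula to v² - 8v - 5 = 0: v = (8 ± √84)/2, i.e. v ≈ 8.5826 or v ≈ -0.5826.

v = -0.5826 or v = 5 or v = 8.5826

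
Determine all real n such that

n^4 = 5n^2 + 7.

Let u = n^2. The equation becomes u^2 - 5u - 7 = 0.
By the quadratic formula, u = 5/2 + sqrt(53)/2 or u = 5/2 - sqrt(53)/2.
n^2 = 5/2 + sqrt(53)/2 gives n = +/-sqrt(5/2 + sqrt(53)/2) ~= +/-2.4779.
n^2 = 5/2 - sqrt(53)/2 < 0 has no real solution.

n = -2.4779 or n = 2.4779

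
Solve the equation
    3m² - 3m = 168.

m = -7 or m = 8

Bring every term to one side: 3m² - 3m - 168 = 0.
Factor: 3(m + 7)(m - 8) = 0.
So m = -7 or m = 8.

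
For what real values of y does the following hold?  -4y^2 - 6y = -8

y = -2.3508 or y = 0.8508

Rearrange to standard form: -4y^2 - 6y + 8 = 0.
Discriminant: (-6)^2 - 4*(-4)*8 = 164.
Quadratic formula: y = (6 +/- sqrt(164)) / (-8).
So y = -sqrt(41)/4 - 3/4 ~= -2.3508 or y = -3/4 + sqrt(41)/4 ~= 0.8508.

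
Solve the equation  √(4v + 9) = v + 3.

v = -2 or v = 0

Square both sides: 4v + 9 = (v + 3)².
Expand and rearrange: v² + 2v = 0.
Solving gives v = 0 or v = -2.
Check each candidate in the original equation:
  v = 0: √(9) = 3, while v + 3 = 3 — valid.
  v = -2: √(1) = 1, while v + 3 = 1 — valid.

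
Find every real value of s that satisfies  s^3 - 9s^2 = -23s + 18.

s = 1.6972 or s = 2 or s = 5.3028

Rearrange: s^3 - 9s^2 + 23s - 18 = 0.
Possible rational roots are divisors of -18. Testing s = 2 gives 0, so (s - 2) is a factor.
Divide: s^3 - 9s^2 + 23s - 18 = (s - 2)(s^2 - 7s + 9).
Apply the quadratic formula to s^2 - 7s + 9 = 0: s = (7 +/- sqrt(13))/2, i.e. s ~= 5.3028 or s ~= 1.6972.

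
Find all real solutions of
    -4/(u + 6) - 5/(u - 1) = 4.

Multiply both sides by (u + 6)(u - 1):
-4(u - 1) - 5(u + 6) = 4(u + 6)(u - 1).
Expand and collect terms: 4u^2 + 29u + 2 = 0.
By the quadratic formula, u = (-29 +/- sqrt(809)) / 8, so u ~= -0.0696 or u ~= -7.1804.
Neither value makes a denominator zero (u != -6, u != 1), so both are valid.

u = -7.1804 or u = -0.0696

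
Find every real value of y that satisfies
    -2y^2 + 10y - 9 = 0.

y = 1.1771 or y = 3.8229

Discriminant: (10)^2 - 4*(-2)*(-9) = 28.
Quadratic formula: y = (-10 +/- sqrt(28)) / (-4).
So y = 5/2 - sqrt(7)/2 ~= 1.1771 or y = sqrt(7)/2 + 5/2 ~= 3.8229.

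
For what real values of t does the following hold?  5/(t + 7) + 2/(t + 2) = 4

Multiply both sides by (t + 7)(t + 2):
5(t + 2) + 2(t + 7) = 4(t + 7)(t + 2).
Expand and collect terms: 4t² + 29t + 32 = 0.
By the quadratic formula, t = (-29 ± √329) / 8, so t ≈ -1.3577 or t ≈ -5.8923.
Neither value makes a denominator zero (t ≠ -7, t ≠ -2), so both are valid.

t = -5.8923 or t = -1.3577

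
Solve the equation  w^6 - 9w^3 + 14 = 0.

Let u = w^3. The equation becomes u^2 - 9u + 14 = 0.
Factor: (u - 2)(u - 7) = 0, so u = 2 or u = 7.
w^3 = 2 gives w = (2)^(1/3) ~= 1.2599.
w^3 = 7 gives w = (7)^(1/3) ~= 1.9129.

w = 1.2599 or w = 1.9129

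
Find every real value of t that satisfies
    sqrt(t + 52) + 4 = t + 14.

Isolate the radical: sqrt(t + 52) = t + 10.
Square both sides: t + 52 = (t + 10)^2.
Expand and rearrange: t^2 + 19t + 48 = 0.
Solving gives t = -3 or t = -16.
Check each candidate in the original equation:
  t = -3: sqrt(49) = 7, while t + 10 = 7 — valid.
  t = -16: sqrt(36) = 6, while t + 10 = -6 — extraneous.

t = -3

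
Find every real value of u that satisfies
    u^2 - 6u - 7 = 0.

u = -1 or u = 7

Factor: (u + 1)(u - 7) = 0.
So u = -1 or u = 7.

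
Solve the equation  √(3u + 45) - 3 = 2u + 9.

Isolate the radical: √(3u + 45) = 2u + 12.
Square both sides: 3u + 45 = (2u + 12)².
Expand and rearrange: 4u² + 45u + 99 = 0.
Solving gives u = -3 or u = -8.25.
Check each candidate in the original equation:
  u = -3: √(36) = 6, while 2u + 12 = 6 — valid.
  u = -8.25: √(20.25) = 4.5, while 2u + 12 = -4.5 — extraneous.

u = -3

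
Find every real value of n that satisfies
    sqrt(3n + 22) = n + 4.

n = 1

Square both sides: 3n + 22 = (n + 4)^2.
Expand and rearrange: n^2 + 5n - 6 = 0.
Solving gives n = 1 or n = -6.
Check each candidate in the original equation:
  n = 1: sqrt(25) = 5, while n + 4 = 5 — valid.
  n = -6: sqrt(4) = 2, while n + 4 = -2 — extraneous.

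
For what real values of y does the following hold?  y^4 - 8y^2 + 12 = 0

Let u = y^2. The equation becomes u^2 - 8u + 12 = 0.
Factor: (u - 6)(u - 2) = 0, so u = 6 or u = 2.
y^2 = 6 gives y = +/-sqrt(6) ~= +/-2.4495.
y^2 = 2 gives y = +/-sqrt(2) ~= +/-1.4142.

y = -2.4495 or y = -1.4142 or y = 1.4142 or y = 2.4495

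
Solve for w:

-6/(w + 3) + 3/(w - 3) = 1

w = -7.6847 or w = 4.6847

Multiply both sides by (w + 3)(w - 3):
-6(w - 3) + 3(w + 3) = (w + 3)(w - 3).
Expand and collect terms: w^2 + 3w - 36 = 0.
By the quadratic formula, w = (-3 +/- sqrt(153)) / 2, so w ~= 4.6847 or w ~= -7.6847.
Neither value makes a denominator zero (w != -3, w != 3), so both are valid.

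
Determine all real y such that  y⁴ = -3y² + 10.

Let u = y². The equation becomes u² + 3u - 10 = 0.
Factor: (u + 5)(u - 2) = 0, so u = -5 or u = 2.
y² = -5 < 0 has no real solution.
y² = 2 gives y = ±√(2) ≈ ±1.4142.

y = -1.4142 or y = 1.4142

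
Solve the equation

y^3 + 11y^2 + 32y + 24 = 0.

y = -6.8284 or y = -3 or y = -1.1716

Possible rational roots are divisors of 24. Testing y = -3 gives 0, so (y + 3) is a factor.
Divide: y^3 + 11y^2 + 32y + 24 = (y + 3)(y^2 + 8y + 8).
Apply the quadratic formula to y^2 + 8y + 8 = 0: y = (-8 +/- sqrt(32))/2, i.e. y ~= -1.1716 or y ~= -6.8284.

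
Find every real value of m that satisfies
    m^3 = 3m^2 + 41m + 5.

m = -5 or m = -0.1231 or m = 8.1231

Rearrange: m^3 - 3m^2 - 41m - 5 = 0.
Possible rational roots are divisors of -5. Testing m = -5 gives 0, so (m + 5) is a factor.
Divide: m^3 - 3m^2 - 41m - 5 = (m + 5)(m^2 - 8m - 1).
Apply the quadratic formula to m^2 - 8m - 1 = 0: m = (8 +/- sqrt(68))/2, i.e. m ~= 8.1231 or m ~= -0.1231.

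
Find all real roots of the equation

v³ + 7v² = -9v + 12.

v = -4 or v = -3.7913 or v = 0.7913

Rearrange: v³ + 7v² + 9v - 12 = 0.
Possible rational roots are divisors of -12. Testing v = -4 gives 0, so (v + 4) is a factor.
Divide: v³ + 7v² + 9v - 12 = (v + 4)(v² + 3v - 3).
Apply the quadratic formula to v² + 3v - 3 = 0: v = (-3 ± √21)/2, i.e. v ≈ 0.7913 or v ≈ -3.7913.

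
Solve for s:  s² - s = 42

s = -6 or s = 7

Bring every term to one side: s² - s - 42 = 0.
Factor: (s - 7)(s + 6) = 0.
So s = 7 or s = -6.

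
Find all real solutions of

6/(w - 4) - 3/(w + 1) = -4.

w = 0.25 or w = 2

Multiply both sides by (w - 4)(w + 1):
6(w + 1) - 3(w - 4) = -4(w - 4)(w + 1).
Expand and collect terms: -4w² + 9w - 2 = 0.
Factor or apply the quadratic formula: w = 0.25 or w = 2.
Neither value makes a denominator zero (w ≠ 4, w ≠ -1), so both are valid.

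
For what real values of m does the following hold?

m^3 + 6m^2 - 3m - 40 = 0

Possible rational roots are divisors of -40. Testing m = -5 gives 0, so (m + 5) is a factor.
Divide: m^3 + 6m^2 - 3m - 40 = (m + 5)(m^2 + m - 8).
Apply the quadratic formula to m^2 + m - 8 = 0: m = (-1 +/- sqrt(33))/2, i.e. m ~= 2.3723 or m ~= -3.3723.

m = -5 or m = -3.3723 or m = 2.3723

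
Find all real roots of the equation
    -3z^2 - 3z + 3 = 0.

z = -1.618 or z = 0.618

Discriminant: (-3)^2 - 4*(-3)*3 = 45.
Quadratic formula: z = (3 +/- sqrt(45)) / (-6).
So z = -sqrt(5)/2 - 1/2 ~= -1.618 or z = -1/2 + sqrt(5)/2 ~= 0.618.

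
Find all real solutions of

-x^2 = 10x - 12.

x = -11.0828 or x = 1.0828

Rearrange to standard form: -x^2 - 10x + 12 = 0.
Discriminant: (-10)^2 - 4*(-1)*12 = 148.
Quadratic formula: x = (10 +/- sqrt(148)) / (-2).
So x = -sqrt(37) - 5 ~= -11.0828 or x = -5 + sqrt(37) ~= 1.0828.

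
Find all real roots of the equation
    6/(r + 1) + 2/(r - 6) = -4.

r = -2.5927 or r = 5.5927

Multiply both sides by (r + 1)(r - 6):
6(r - 6) + 2(r + 1) = -4(r + 1)(r - 6).
Expand and collect terms: -4r^2 + 12r + 58 = 0.
By the quadratic formula, r = (-12 +/- sqrt(1072)) / -8, so r ~= -2.5927 or r ~= 5.5927.
Neither value makes a denominator zero (r != -1, r != 6), so both are valid.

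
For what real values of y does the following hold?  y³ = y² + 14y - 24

y = -4 or y = 2 or y = 3

Rearrange: y³ - y² - 14y + 24 = 0.
Possible rational roots are divisors of 24. Testing y = -4 gives 0, so (y + 4) is a factor.
Divide: y³ - y² - 14y + 24 = (y + 4)(y² - 5y + 6).
Factor the quadratic: y = 3 or y = 2.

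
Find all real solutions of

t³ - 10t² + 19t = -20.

Rearrange: t³ - 10t² + 19t + 20 = 0.
Possible rational roots are divisors of 20. Testing t = 4 gives 0, so (t - 4) is a factor.
Divide: t³ - 10t² + 19t + 20 = (t - 4)(t² - 6t - 5).
Apply the quadratic formula to t² - 6t - 5 = 0: t = (6 ± √56)/2, i.e. t ≈ 6.7417 or t ≈ -0.7417.

t = -0.7417 or t = 4 or t = 6.7417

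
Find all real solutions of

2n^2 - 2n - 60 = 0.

n = -5 or n = 6

Factor: 2(n - 6)(n + 5) = 0.
So n = 6 or n = -5.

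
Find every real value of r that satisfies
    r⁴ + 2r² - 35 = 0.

r = -2.2361 or r = 2.2361

Let u = r². The equation becomes u² + 2u - 35 = 0.
Factor: (u - 5)(u + 7) = 0, so u = 5 or u = -7.
r² = 5 gives r = ±√(5) ≈ ±2.2361.
r² = -7 < 0 has no real solution.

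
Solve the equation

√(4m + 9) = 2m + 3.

Square both sides: 4m + 9 = (2m + 3)².
Expand and rearrange: 4m² + 8m = 0.
Solving gives m = 0 or m = -2.
Check each candidate in the original equation:
  m = 0: √(9) = 3, while 2m + 3 = 3 — valid.
  m = -2: √(1) = 1, while 2m + 3 = -1 — extraneous.

m = 0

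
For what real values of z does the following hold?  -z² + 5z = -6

Bring every term to one side: -z² + 5z + 6 = 0.
Factor: -1(z - 6)(z + 1) = 0.
So z = 6 or z = -1.

z = -1 or z = 6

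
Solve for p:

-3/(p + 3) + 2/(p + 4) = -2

Multiply both sides by (p + 3)(p + 4):
-3(p + 4) + 2(p + 3) = -2(p + 3)(p + 4).
Expand and collect terms: -2p^2 - 13p - 18 = 0.
Factor or apply the quadratic formula: p = -4.5 or p = -2.
Neither value makes a denominator zero (p != -3, p != -4), so both are valid.

p = -4.5 or p = -2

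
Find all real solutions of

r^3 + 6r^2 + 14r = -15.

Rearrange: r^3 + 6r^2 + 14r + 15 = 0.
Possible rational roots are divisors of 15. Testing r = -3 gives 0, so (r + 3) is a factor.
Divide: r^3 + 6r^2 + 14r + 15 = (r + 3)(r^2 + 3r + 5).
The quadratic r^2 + 3r + 5 has discriminant -11 < 0, so no further real roots.

r = -3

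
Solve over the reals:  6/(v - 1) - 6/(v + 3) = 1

v = -6.2915 or v = 4.2915

Multiply both sides by (v - 1)(v + 3):
6(v + 3) - 6(v - 1) = (v - 1)(v + 3).
Expand and collect terms: v^2 + 2v - 27 = 0.
By the quadratic formula, v = (-2 +/- sqrt(112)) / 2, so v ~= 4.2915 or v ~= -6.2915.
Neither value makes a denominator zero (v != 1, v != -3), so both are valid.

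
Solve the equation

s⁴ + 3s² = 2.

Let u = s². The equation becomes u² + 3u - 2 = 0.
By the quadratic formula, u = -3/2 + √(17)/2 or u = -√(17)/2 - 3/2.
s² = -3/2 + √(17)/2 gives s = ±√(-3/2 + √(17)/2) ≈ ±0.7494.
s² = -√(17)/2 - 3/2 < 0 has no real solution.

s = -0.7494 or s = 0.7494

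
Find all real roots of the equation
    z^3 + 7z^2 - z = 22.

Rearrange: z^3 + 7z^2 - z - 22 = 0.
Possible rational roots are divisors of -22. Testing z = -2 gives 0, so (z + 2) is a factor.
Divide: z^3 + 7z^2 - z - 22 = (z + 2)(z^2 + 5z - 11).
Apply the quadratic formula to z^2 + 5z - 11 = 0: z = (-5 +/- sqrt(69))/2, i.e. z ~= 1.6533 or z ~= -6.6533.

z = -6.6533 or z = -2 or z = 1.6533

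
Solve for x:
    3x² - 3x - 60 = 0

x = -4 or x = 5

Factor: 3(x - 5)(x + 4) = 0.
So x = 5 or x = -4.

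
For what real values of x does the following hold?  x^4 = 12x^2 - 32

x = -2.8284 or x = -2 or x = 2 or x = 2.8284

Let u = x^2. The equation becomes u^2 - 12u + 32 = 0.
Factor: (u - 8)(u - 4) = 0, so u = 8 or u = 4.
x^2 = 8 gives x = +/-2*sqrt(2) ~= +/-2.8284.
x^2 = 4 gives x = +/-2.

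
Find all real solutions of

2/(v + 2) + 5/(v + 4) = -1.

Multiply both sides by (v + 2)(v + 4):
2(v + 4) + 5(v + 2) = -(v + 2)(v + 4).
Expand and collect terms: -v² - 13v - 26 = 0.
By the quadratic formula, v = (13 ± √65) / -2, so v ≈ -10.5311 or v ≈ -2.4689.
Neither value makes a denominator zero (v ≠ -2, v ≠ -4), so both are valid.

v = -10.5311 or v = -2.4689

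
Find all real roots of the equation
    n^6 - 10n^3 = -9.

n = 1 or n = 2.0801

Let u = n^3. The equation becomes u^2 - 10u + 9 = 0.
Factor: (u - 9)(u - 1) = 0, so u = 9 or u = 1.
n^3 = 9 gives n = (9)^(1/3) ~= 2.0801.
n^3 = 1 gives n = 1.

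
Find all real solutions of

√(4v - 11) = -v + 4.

v = 3

Square both sides: 4v - 11 = (-v + 4)².
Expand and rearrange: v² - 12v + 27 = 0.
Solving gives v = 9 or v = 3.
Check each candidate in the original equation:
  v = 9: √(25) = 5, while -v + 4 = -5 — extraneous.
  v = 3: √(1) = 1, while -v + 4 = 1 — valid.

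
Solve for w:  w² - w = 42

w = -6 or w = 7

Bring every term to one side: w² - w - 42 = 0.
Factor: (w - 7)(w + 6) = 0.
So w = 7 or w = -6.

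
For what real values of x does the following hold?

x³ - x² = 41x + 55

x = -5 or x = -1.4721 or x = 7.4721

Rearrange: x³ - x² - 41x - 55 = 0.
Possible rational roots are divisors of -55. Testing x = -5 gives 0, so (x + 5) is a factor.
Divide: x³ - x² - 41x - 55 = (x + 5)(x² - 6x - 11).
Apply the quadratic formula to x² - 6x - 11 = 0: x = (6 ± √80)/2, i.e. x ≈ 7.4721 or x ≈ -1.4721.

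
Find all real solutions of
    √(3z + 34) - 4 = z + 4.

z = -3

Isolate the radical: √(3z + 34) = z + 8.
Square both sides: 3z + 34 = (z + 8)².
Expand and rearrange: z² + 13z + 30 = 0.
Solving gives z = -3 or z = -10.
Check each candidate in the original equation:
  z = -3: √(25) = 5, while z + 8 = 5 — valid.
  z = -10: √(4) = 2, while z + 8 = -2 — extraneous.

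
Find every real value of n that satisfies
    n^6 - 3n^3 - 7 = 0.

n = -1.1551 or n = 1.656

Let u = n^3. The equation becomes u^2 - 3u - 7 = 0.
By the quadratic formula, u = 3/2 + sqrt(37)/2 or u = 3/2 - sqrt(37)/2.
n^3 = 3/2 + sqrt(37)/2 gives n = (3/2 + sqrt(37)/2)^(1/3) ~= 1.656.
n^3 = 3/2 - sqrt(37)/2 gives n = -(-3/2 + sqrt(37)/2)^(1/3) ~= -1.1551.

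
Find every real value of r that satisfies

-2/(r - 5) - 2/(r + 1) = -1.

Multiply both sides by (r - 5)(r + 1):
-2(r + 1) - 2(r - 5) = -(r - 5)(r + 1).
Expand and collect terms: -r² + 8r - 3 = 0.
By the quadratic formula, r = (-8 ± √52) / -2, so r ≈ 0.3944 or r ≈ 7.6056.
Neither value makes a denominator zero (r ≠ 5, r ≠ -1), so both are valid.

r = 0.3944 or r = 7.6056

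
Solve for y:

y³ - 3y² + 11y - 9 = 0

Possible rational roots are divisors of -9. Testing y = 1 gives 0, so (y - 1) is a factor.
Divide: y³ - 3y² + 11y - 9 = (y - 1)(y² - 2y + 9).
The quadratic y² - 2y + 9 has discriminant -32 < 0, so no further real roots.

y = 1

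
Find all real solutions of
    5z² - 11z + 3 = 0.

Discriminant: (-11)² − 4·5·3 = 61.
Quadratic formula: z = (11 ± √61) / 10.
So z = √(61)/10 + 11/10 ≈ 1.881 or z = 11/10 - √(61)/10 ≈ 0.319.

z = 0.319 or z = 1.881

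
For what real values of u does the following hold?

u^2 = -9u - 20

u = -5 or u = -4

Bring every term to one side: u^2 + 9u + 20 = 0.
Factor: (u + 5)(u + 4) = 0.
So u = -5 or u = -4.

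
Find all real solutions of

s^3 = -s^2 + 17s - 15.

s = -5 or s = 1 or s = 3

Rearrange: s^3 + s^2 - 17s + 15 = 0.
Possible rational roots are divisors of 15. Testing s = -5 gives 0, so (s + 5) is a factor.
Divide: s^3 + s^2 - 17s + 15 = (s + 5)(s^2 - 4s + 3).
Factor the quadratic: s = 3 or s = 1.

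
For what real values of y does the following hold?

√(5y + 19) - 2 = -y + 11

y = 6

Isolate the radical: √(5y + 19) = -y + 13.
Square both sides: 5y + 19 = (-y + 13)².
Expand and rearrange: y² - 31y + 150 = 0.
Solving gives y = 25 or y = 6.
Check each candidate in the original equation:
  y = 25: √(144) = 12, while -y + 13 = -12 — extraneous.
  y = 6: √(49) = 7, while -y + 13 = 7 — valid.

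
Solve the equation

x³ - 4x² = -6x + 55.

Rearrange: x³ - 4x² + 6x - 55 = 0.
Possible rational roots are divisors of -55. Testing x = 5 gives 0, so (x - 5) is a factor.
Divide: x³ - 4x² + 6x - 55 = (x - 5)(x² + x + 11).
The quadratic x² + x + 11 has discriminant -43 < 0, so no further real roots.

x = 5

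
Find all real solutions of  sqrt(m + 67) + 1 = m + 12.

Isolate the radical: sqrt(m + 67) = m + 11.
Square both sides: m + 67 = (m + 11)^2.
Expand and rearrange: m^2 + 21m + 54 = 0.
Solving gives m = -3 or m = -18.
Check each candidate in the original equation:
  m = -3: sqrt(64) = 8, while m + 11 = 8 — valid.
  m = -18: sqrt(49) = 7, while m + 11 = -7 — extraneous.

m = -3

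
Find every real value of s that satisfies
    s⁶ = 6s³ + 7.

s = -1 or s = 1.9129

Let u = s³. The equation becomes u² - 6u - 7 = 0.
Factor: (u + 1)(u - 7) = 0, so u = -1 or u = 7.
s³ = -1 gives s = -1.
s³ = 7 gives s = ∛(7) ≈ 1.9129.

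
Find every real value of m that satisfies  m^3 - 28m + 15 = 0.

m = -5.5414 or m = 0.5414 or m = 5

Possible rational roots are divisors of 15. Testing m = 5 gives 0, so (m - 5) is a factor.
Divide: m^3 - 28m + 15 = (m - 5)(m^2 + 5m - 3).
Apply the quadratic formula to m^2 + 5m - 3 = 0: m = (-5 +/- sqrt(37))/2, i.e. m ~= 0.5414 or m ~= -5.5414.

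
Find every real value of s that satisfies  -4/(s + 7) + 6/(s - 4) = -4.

s = -5.8197 or s = 2.3197

Multiply both sides by (s + 7)(s - 4):
-4(s - 4) + 6(s + 7) = -4(s + 7)(s - 4).
Expand and collect terms: -4s² - 14s + 54 = 0.
By the quadratic formula, s = (14 ± √1060) / -8, so s ≈ -5.8197 or s ≈ 2.3197.
Neither value makes a denominator zero (s ≠ -7, s ≠ 4), so both are valid.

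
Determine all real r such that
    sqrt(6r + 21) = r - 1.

r = 10

Square both sides: 6r + 21 = (r - 1)^2.
Expand and rearrange: r^2 - 8r - 20 = 0.
Solving gives r = 10 or r = -2.
Check each candidate in the original equation:
  r = 10: sqrt(81) = 9, while r - 1 = 9 — valid.
  r = -2: sqrt(9) = 3, while r - 1 = -3 — extraneous.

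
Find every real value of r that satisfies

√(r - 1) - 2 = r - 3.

Isolate the radical: √(r - 1) = r - 1.
Square both sides: r - 1 = (r - 1)².
Expand and rearrange: r² - 3r + 2 = 0.
Solving gives r = 2 or r = 1.
Check each candidate in the original equation:
  r = 2: √(1) = 1, while r - 1 = 1 — valid.
  r = 1: √(0) = 0, while r - 1 = 0 — valid.

r = 1 or r = 2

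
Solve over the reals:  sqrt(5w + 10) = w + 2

Square both sides: 5w + 10 = (w + 2)^2.
Expand and rearrange: w^2 - w - 6 = 0.
Solving gives w = 3 or w = -2.
Check each candidate in the original equation:
  w = 3: sqrt(25) = 5, while w + 2 = 5 — valid.
  w = -2: sqrt(0) = 0, while w + 2 = 0 — valid.

w = -2 or w = 3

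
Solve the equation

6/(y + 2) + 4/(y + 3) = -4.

Multiply both sides by (y + 2)(y + 3):
6(y + 3) + 4(y + 2) = -4(y + 2)(y + 3).
Expand and collect terms: -4y^2 - 30y - 50 = 0.
Factor or apply the quadratic formula: y = -5 or y = -2.5.
Neither value makes a denominator zero (y != -2, y != -3), so both are valid.

y = -5 or y = -2.5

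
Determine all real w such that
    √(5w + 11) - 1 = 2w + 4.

w = -2 or w = -1.75

Isolate the radical: √(5w + 11) = 2w + 5.
Square both sides: 5w + 11 = (2w + 5)².
Expand and rearrange: 4w² + 15w + 14 = 0.
Solving gives w = -1.75 or w = -2.
Check each candidate in the original equation:
  w = -1.75: √(2.25) = 1.5, while 2w + 5 = 1.5 — valid.
  w = -2: √(1) = 1, while 2w + 5 = 1 — valid.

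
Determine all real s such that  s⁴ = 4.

Let u = s². The equation becomes u² - 4 = 0.
Factor: (u - 2)(u + 2) = 0, so u = 2 or u = -2.
s² = 2 gives s = ±√(2) ≈ ±1.4142.
s² = -2 < 0 has no real solution.

s = -1.4142 or s = 1.4142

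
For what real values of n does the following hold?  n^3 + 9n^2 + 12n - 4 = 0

n = -7.2749 or n = -2 or n = 0.2749

Possible rational roots are divisors of -4. Testing n = -2 gives 0, so (n + 2) is a factor.
Divide: n^3 + 9n^2 + 12n - 4 = (n + 2)(n^2 + 7n - 2).
Apply the quadratic formula to n^2 + 7n - 2 = 0: n = (-7 +/- sqrt(57))/2, i.e. n ~= 0.2749 or n ~= -7.2749.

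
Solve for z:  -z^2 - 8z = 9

Rearrange to standard form: -z^2 - 8z - 9 = 0.
Discriminant: (-8)^2 - 4*(-1)*(-9) = 28.
Quadratic formula: z = (8 +/- sqrt(28)) / (-2).
So z = -4 - sqrt(7) ~= -6.6458 or z = -4 + sqrt(7) ~= -1.3542.

z = -6.6458 or z = -1.3542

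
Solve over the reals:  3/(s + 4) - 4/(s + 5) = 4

s = -5.693 or s = -3.557

Multiply both sides by (s + 4)(s + 5):
3(s + 5) - 4(s + 4) = 4(s + 4)(s + 5).
Expand and collect terms: 4s^2 + 37s + 81 = 0.
By the quadratic formula, s = (-37 +/- sqrt(73)) / 8, so s ~= -3.557 or s ~= -5.693.
Neither value makes a denominator zero (s != -4, s != -5), so both are valid.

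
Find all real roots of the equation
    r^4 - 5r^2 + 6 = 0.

Let u = r^2. The equation becomes u^2 - 5u + 6 = 0.
Factor: (u - 3)(u - 2) = 0, so u = 3 or u = 2.
r^2 = 3 gives r = +/-sqrt(3) ~= +/-1.7321.
r^2 = 2 gives r = +/-sqrt(2) ~= +/-1.4142.

r = -1.7321 or r = -1.4142 or r = 1.4142 or r = 1.7321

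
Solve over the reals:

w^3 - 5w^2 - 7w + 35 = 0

w = -2.6458 or w = 2.6458 or w = 5

Possible rational roots are divisors of 35. Testing w = 5 gives 0, so (w - 5) is a factor.
Divide: w^3 - 5w^2 - 7w + 35 = (w - 5)(w^2 - 7).
Apply the quadratic formula to w^2 - 7 = 0: w = (0 +/- sqrt(28))/2, i.e. w ~= 2.6458 or w ~= -2.6458.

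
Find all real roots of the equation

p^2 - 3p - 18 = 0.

Factor: (p - 6)(p + 3) = 0.
So p = 6 or p = -3.

p = -3 or p = 6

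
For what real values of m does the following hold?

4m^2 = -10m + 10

Rearrange to standard form: 4m^2 + 10m - 10 = 0.
Discriminant: (10)^2 - 4*4*(-10) = 260.
Quadratic formula: m = (-10 +/- sqrt(260)) / 8.
So m = -5/4 + sqrt(65)/4 ~= 0.7656 or m = -sqrt(65)/4 - 5/4 ~= -3.2656.

m = -3.2656 or m = 0.7656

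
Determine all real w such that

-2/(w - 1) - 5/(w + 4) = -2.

Multiply both sides by (w - 1)(w + 4):
-2(w + 4) - 5(w - 1) = -2(w - 1)(w + 4).
Expand and collect terms: -2w^2 + w + 11 = 0.
By the quadratic formula, w = (-1 +/- sqrt(89)) / -4, so w ~= -2.1085 or w ~= 2.6085.
Neither value makes a denominator zero (w != 1, w != -4), so both are valid.

w = -2.1085 or w = 2.6085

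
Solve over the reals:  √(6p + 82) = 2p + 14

Square both sides: 6p + 82 = (2p + 14)².
Expand and rearrange: 4p² + 50p + 114 = 0.
Solving gives p = -3 or p = -9.5.
Check each candidate in the original equation:
  p = -3: √(64) = 8, while 2p + 14 = 8 — valid.
  p = -9.5: √(25) = 5, while 2p + 14 = -5 — extraneous.

p = -3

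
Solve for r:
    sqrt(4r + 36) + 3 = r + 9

Isolate the radical: sqrt(4r + 36) = r + 6.
Square both sides: 4r + 36 = (r + 6)^2.
Expand and rearrange: r^2 + 8r = 0.
Solving gives r = 0 or r = -8.
Check each candidate in the original equation:
  r = 0: sqrt(36) = 6, while r + 6 = 6 — valid.
  r = -8: sqrt(4) = 2, while r + 6 = -2 — extraneous.

r = 0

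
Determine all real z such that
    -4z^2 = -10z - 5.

Rearrange to standard form: -4z^2 + 10z + 5 = 0.
Discriminant: (10)^2 - 4*(-4)*5 = 180.
Quadratic formula: z = (-10 +/- sqrt(180)) / (-8).
So z = 5/4 - 3*sqrt(5)/4 ~= -0.4271 or z = 5/4 + 3*sqrt(5)/4 ~= 2.9271.

z = -0.4271 or z = 2.9271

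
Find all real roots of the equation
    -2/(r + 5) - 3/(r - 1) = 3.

Multiply both sides by (r + 5)(r - 1):
-2(r - 1) - 3(r + 5) = 3(r + 5)(r - 1).
Expand and collect terms: 3r^2 + 17r - 2 = 0.
By the quadratic formula, r = (-17 +/- sqrt(313)) / 6, so r ~= 0.1153 or r ~= -5.782.
Neither value makes a denominator zero (r != -5, r != 1), so both are valid.

r = -5.782 or r = 0.1153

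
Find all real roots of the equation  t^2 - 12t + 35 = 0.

t = 5 or t = 7

Factor: (t - 5)(t - 7) = 0.
So t = 5 or t = 7.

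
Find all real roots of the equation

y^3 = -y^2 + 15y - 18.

Rearrange: y^3 + y^2 - 15y + 18 = 0.
Possible rational roots are divisors of 18. Testing y = 2 gives 0, so (y - 2) is a factor.
Divide: y^3 + y^2 - 15y + 18 = (y - 2)(y^2 + 3y - 9).
Apply the quadratic formula to y^2 + 3y - 9 = 0: y = (-3 +/- sqrt(45))/2, i.e. y ~= 1.8541 or y ~= -4.8541.

y = -4.8541 or y = 1.8541 or y = 2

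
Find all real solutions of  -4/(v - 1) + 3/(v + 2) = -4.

v = -2.5865 or v = 1.8365

Multiply both sides by (v - 1)(v + 2):
-4(v + 2) + 3(v - 1) = -4(v - 1)(v + 2).
Expand and collect terms: -4v² - 3v + 19 = 0.
By the quadratic formula, v = (3 ± √313) / -8, so v ≈ -2.5865 or v ≈ 1.8365.
Neither value makes a denominator zero (v ≠ 1, v ≠ -2), so both are valid.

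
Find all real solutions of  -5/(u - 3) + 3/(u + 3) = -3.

Multiply both sides by (u - 3)(u + 3):
-5(u + 3) + 3(u - 3) = -3(u - 3)(u + 3).
Expand and collect terms: -3u² + 2u + 51 = 0.
By the quadratic formula, u = (-2 ± √616) / -6, so u ≈ -3.8032 or u ≈ 4.4699.
Neither value makes a denominator zero (u ≠ 3, u ≠ -3), so both are valid.

u = -3.8032 or u = 4.4699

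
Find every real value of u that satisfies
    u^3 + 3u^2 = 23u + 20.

Rearrange: u^3 + 3u^2 - 23u - 20 = 0.
Possible rational roots are divisors of -20. Testing u = 4 gives 0, so (u - 4) is a factor.
Divide: u^3 + 3u^2 - 23u - 20 = (u - 4)(u^2 + 7u + 5).
Apply the quadratic formula to u^2 + 7u + 5 = 0: u = (-7 +/- sqrt(29))/2, i.e. u ~= -0.8074 or u ~= -6.1926.

u = -6.1926 or u = -0.8074 or u = 4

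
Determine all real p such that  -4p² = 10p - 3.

Rearrange to standard form: -4p² - 10p + 3 = 0.
Discriminant: (-10)² − 4·(-4)·3 = 148.
Quadratic formula: p = (10 ± √148) / (-8).
So p = -√(37)/4 - 5/4 ≈ -2.7707 or p = -5/4 + √(37)/4 ≈ 0.2707.

p = -2.7707 or p = 0.2707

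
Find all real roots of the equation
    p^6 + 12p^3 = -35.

Let u = p^3. The equation becomes u^2 + 12u + 35 = 0.
Factor: (u + 7)(u + 5) = 0, so u = -7 or u = -5.
p^3 = -7 gives p = -(7)^(1/3) ~= -1.9129.
p^3 = -5 gives p = -(5)^(1/3) ~= -1.71.

p = -1.9129 or p = -1.71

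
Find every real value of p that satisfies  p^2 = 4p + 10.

Rearrange to standard form: p^2 - 4p - 10 = 0.
Discriminant: (-4)^2 - 4*1*(-10) = 56.
Quadratic formula: p = (4 +/- sqrt(56)) / 2.
So p = 2 + sqrt(14) ~= 5.7417 or p = 2 - sqrt(14) ~= -1.7417.

p = -1.7417 or p = 5.7417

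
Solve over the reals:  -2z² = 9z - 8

Rearrange to standard form: -2z² - 9z + 8 = 0.
Discriminant: (-9)² − 4·(-2)·8 = 145.
Quadratic formula: z = (9 ± √145) / (-4).
So z = -√(145)/4 - 9/4 ≈ -5.2604 or z = -9/4 + √(145)/4 ≈ 0.7604.

z = -5.2604 or z = 0.7604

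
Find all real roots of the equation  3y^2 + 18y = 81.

y = -9 or y = 3

Bring every term to one side: 3y^2 + 18y - 81 = 0.
Factor: 3(y - 3)(y + 9) = 0.
So y = 3 or y = -9.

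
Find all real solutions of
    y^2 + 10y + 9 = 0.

Factor: (y + 9)(y + 1) = 0.
So y = -9 or y = -1.

y = -9 or y = -1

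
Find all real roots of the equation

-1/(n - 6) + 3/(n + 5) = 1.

Multiply both sides by (n - 6)(n + 5):
-(n + 5) + 3(n - 6) = (n - 6)(n + 5).
Expand and collect terms: n² - 3n - 7 = 0.
By the quadratic formula, n = (3 ± √37) / 2, so n ≈ 4.5414 or n ≈ -1.5414.
Neither value makes a denominator zero (n ≠ 6, n ≠ -5), so both are valid.

n = -1.5414 or n = 4.5414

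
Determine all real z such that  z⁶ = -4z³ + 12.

Let u = z³. The equation becomes u² + 4u - 12 = 0.
Factor: (u - 2)(u + 6) = 0, so u = 2 or u = -6.
z³ = 2 gives z = ∛(2) ≈ 1.2599.
z³ = -6 gives z = -∛(6) ≈ -1.8171.

z = -1.8171 or z = 1.2599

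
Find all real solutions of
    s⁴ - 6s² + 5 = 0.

Let u = s². The equation becomes u² - 6u + 5 = 0.
Factor: (u - 5)(u - 1) = 0, so u = 5 or u = 1.
s² = 5 gives s = ±√(5) ≈ ±2.2361.
s² = 1 gives s = ±1.

s = -2.2361 or s = -1 or s = 1 or s = 2.2361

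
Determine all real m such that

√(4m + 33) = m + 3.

m = 4

Square both sides: 4m + 33 = (m + 3)².
Expand and rearrange: m² + 2m - 24 = 0.
Solving gives m = 4 or m = -6.
Check each candidate in the original equation:
  m = 4: √(49) = 7, while m + 3 = 7 — valid.
  m = -6: √(9) = 3, while m + 3 = -3 — extraneous.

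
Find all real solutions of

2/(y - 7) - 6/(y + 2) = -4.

Multiply both sides by (y - 7)(y + 2):
2(y + 2) - 6(y - 7) = -4(y - 7)(y + 2).
Expand and collect terms: -4y^2 + 24y + 10 = 0.
By the quadratic formula, y = (-24 +/- sqrt(736)) / -8, so y ~= -0.3912 or y ~= 6.3912.
Neither value makes a denominator zero (y != 7, y != -2), so both are valid.

y = -0.3912 or y = 6.3912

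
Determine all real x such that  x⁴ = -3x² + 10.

Let u = x². The equation becomes u² + 3u - 10 = 0.
Factor: (u + 5)(u - 2) = 0, so u = -5 or u = 2.
x² = -5 < 0 has no real solution.
x² = 2 gives x = ±√(2) ≈ ±1.4142.

x = -1.4142 or x = 1.4142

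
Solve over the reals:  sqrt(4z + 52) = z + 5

z = 3

Square both sides: 4z + 52 = (z + 5)^2.
Expand and rearrange: z^2 + 6z - 27 = 0.
Solving gives z = 3 or z = -9.
Check each candidate in the original equation:
  z = 3: sqrt(64) = 8, while z + 5 = 8 — valid.
  z = -9: sqrt(16) = 4, while z + 5 = -4 — extraneous.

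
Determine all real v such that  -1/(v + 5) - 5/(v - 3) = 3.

Multiply both sides by (v + 5)(v - 3):
-(v - 3) - 5(v + 5) = 3(v + 5)(v - 3).
Expand and collect terms: 3v^2 + 12v - 23 = 0.
By the quadratic formula, v = (-12 +/- sqrt(420)) / 6, so v ~= 1.4157 or v ~= -5.4157.
Neither value makes a denominator zero (v != -5, v != 3), so both are valid.

v = -5.4157 or v = 1.4157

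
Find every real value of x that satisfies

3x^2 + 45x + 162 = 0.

Factor: 3(x + 9)(x + 6) = 0.
So x = -9 or x = -6.

x = -9 or x = -6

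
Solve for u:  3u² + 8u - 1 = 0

u = -2.7863 or u = 0.1196

Discriminant: (8)² − 4·3·(-1) = 76.
Quadratic formula: u = (-8 ± √76) / 6.
So u = -4/3 + √(19)/3 ≈ 0.1196 or u = -√(19)/3 - 4/3 ≈ -2.7863.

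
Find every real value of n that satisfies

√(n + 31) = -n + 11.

n = 5

Square both sides: n + 31 = (-n + 11)².
Expand and rearrange: n² - 23n + 90 = 0.
Solving gives n = 18 or n = 5.
Check each candidate in the original equation:
  n = 18: √(49) = 7, while -n + 11 = -7 — extraneous.
  n = 5: √(36) = 6, while -n + 11 = 6 — valid.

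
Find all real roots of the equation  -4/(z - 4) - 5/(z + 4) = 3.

z = -5.9253 or z = 2.9253

Multiply both sides by (z - 4)(z + 4):
-4(z + 4) - 5(z - 4) = 3(z - 4)(z + 4).
Expand and collect terms: 3z² + 9z - 52 = 0.
By the quadratic formula, z = (-9 ± √705) / 6, so z ≈ 2.9253 or z ≈ -5.9253.
Neither value makes a denominator zero (z ≠ 4, z ≠ -4), so both are valid.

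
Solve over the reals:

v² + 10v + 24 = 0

Factor: (v + 6)(v + 4) = 0.
So v = -6 or v = -4.

v = -6 or v = -4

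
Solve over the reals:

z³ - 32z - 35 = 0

Possible rational roots are divisors of -35. Testing z = -5 gives 0, so (z + 5) is a factor.
Divide: z³ - 32z - 35 = (z + 5)(z² - 5z - 7).
Apply the quadratic formula to z² - 5z - 7 = 0: z = (5 ± √53)/2, i.e. z ≈ 6.1401 or z ≈ -1.1401.

z = -5 or z = -1.1401 or z = 6.1401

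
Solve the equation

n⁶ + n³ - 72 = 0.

Let u = n³. The equation becomes u² + u - 72 = 0.
Factor: (u - 8)(u + 9) = 0, so u = 8 or u = -9.
n³ = 8 gives n = 2.
n³ = -9 gives n = -∛(9) ≈ -2.0801.

n = -2.0801 or n = 2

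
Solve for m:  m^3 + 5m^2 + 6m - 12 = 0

Possible rational roots are divisors of -12. Testing m = 1 gives 0, so (m - 1) is a factor.
Divide: m^3 + 5m^2 + 6m - 12 = (m - 1)(m^2 + 6m + 12).
The quadratic m^2 + 6m + 12 has discriminant -12 < 0, so no further real roots.

m = 1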